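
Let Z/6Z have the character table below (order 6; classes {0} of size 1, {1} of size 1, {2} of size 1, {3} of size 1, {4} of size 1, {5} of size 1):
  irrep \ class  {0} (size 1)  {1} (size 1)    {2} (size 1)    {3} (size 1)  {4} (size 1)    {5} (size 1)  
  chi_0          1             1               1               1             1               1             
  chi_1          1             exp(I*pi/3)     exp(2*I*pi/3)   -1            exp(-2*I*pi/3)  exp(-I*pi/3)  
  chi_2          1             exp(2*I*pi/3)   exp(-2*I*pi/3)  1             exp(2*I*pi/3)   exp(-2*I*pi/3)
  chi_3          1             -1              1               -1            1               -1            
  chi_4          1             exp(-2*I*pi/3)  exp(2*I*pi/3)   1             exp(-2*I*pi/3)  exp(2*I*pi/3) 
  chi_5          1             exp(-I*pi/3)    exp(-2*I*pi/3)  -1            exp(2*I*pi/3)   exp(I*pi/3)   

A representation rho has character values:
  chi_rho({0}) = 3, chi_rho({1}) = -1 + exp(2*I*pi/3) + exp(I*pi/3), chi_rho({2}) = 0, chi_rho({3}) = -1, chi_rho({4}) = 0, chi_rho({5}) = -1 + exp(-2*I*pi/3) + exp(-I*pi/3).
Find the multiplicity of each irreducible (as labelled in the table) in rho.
Multiplicities: chi_0: 0, chi_1: 1, chi_2: 1, chi_3: 1, chi_4: 0, chi_5: 0.

Justification: Use <chi_rho, chi> = (1/|G|) sum_C |C| * chi_rho(C) * conj(chi(C)) with |G| = 6 for each irreducible chi in the table:
  <chi_rho, chi_0> = (1/6)[1*(3)*conj(1) + 1*(-1 + exp(2*I*pi/3) + exp(I*pi/3))*conj(1) + 1*(0)*conj(1) + 1*(-1)*conj(1) + 1*(0)*conj(1) + 1*(-1 + exp(-2*I*pi/3) + exp(-I*pi/3))*conj(1)]
      = (1/6)[(3) + (-1 + exp(2*I*pi/3) + exp(I*pi/3)) + (0) + (-1) + (0) + (-1 + exp(-2*I*pi/3) + exp(-I*pi/3))] = 0/6 = 0
  <chi_rho, chi_1> = (1/6)[1*(3)*conj(1) + 1*(-1 + exp(2*I*pi/3) + exp(I*pi/3))*conj(exp(I*pi/3)) + 1*(0)*conj(exp(2*I*pi/3)) + 1*(-1)*conj(-1) + 1*(0)*conj(exp(-2*I*pi/3)) + 1*(-1 + exp(-2*I*pi/3) + exp(-I*pi/3))*conj(exp(-I*pi/3))]
      = (1/6)[(3) + (1 - exp(-I*pi/3) + exp(I*pi/3)) + (0) + (1) + (0) + (1 - exp(I*pi/3) + exp(-I*pi/3))] = 6/6 = 1
  <chi_rho, chi_2> = (1/6)[1*(3)*conj(1) + 1*(-1 + exp(2*I*pi/3) + exp(I*pi/3))*conj(exp(2*I*pi/3)) + 1*(0)*conj(exp(-2*I*pi/3)) + 1*(-1)*conj(1) + 1*(0)*conj(exp(2*I*pi/3)) + 1*(-1 + exp(-2*I*pi/3) + exp(-I*pi/3))*conj(exp(-2*I*pi/3))]
      = (1/6)[(3) + (2) + (0) + (-1) + (0) + (2)] = 6/6 = 1
  <chi_rho, chi_3> = (1/6)[1*(3)*conj(1) + 1*(-1 + exp(2*I*pi/3) + exp(I*pi/3))*conj(-1) + 1*(0)*conj(1) + 1*(-1)*conj(-1) + 1*(0)*conj(1) + 1*(-1 + exp(-2*I*pi/3) + exp(-I*pi/3))*conj(-1)]
      = (1/6)[(3) + (1 - exp(I*pi/3) - exp(2*I*pi/3)) + (0) + (1) + (0) + (1 - exp(-I*pi/3) - exp(-2*I*pi/3))] = 6/6 = 1
  <chi_rho, chi_4> = (1/6)[1*(3)*conj(1) + 1*(-1 + exp(2*I*pi/3) + exp(I*pi/3))*conj(exp(-2*I*pi/3)) + 1*(0)*conj(exp(2*I*pi/3)) + 1*(-1)*conj(1) + 1*(0)*conj(exp(-2*I*pi/3)) + 1*(-1 + exp(-2*I*pi/3) + exp(-I*pi/3))*conj(exp(2*I*pi/3))]
      = (1/6)[(3) + (-1 + exp(-2*I*pi/3) - exp(2*I*pi/3)) + (0) + (-1) + (0) + (-1 + exp(2*I*pi/3) - exp(-2*I*pi/3))] = 0/6 = 0
  <chi_rho, chi_5> = (1/6)[1*(3)*conj(1) + 1*(-1 + exp(2*I*pi/3) + exp(I*pi/3))*conj(exp(-I*pi/3)) + 1*(0)*conj(exp(-2*I*pi/3)) + 1*(-1)*conj(-1) + 1*(0)*conj(exp(2*I*pi/3)) + 1*(-1 + exp(-2*I*pi/3) + exp(-I*pi/3))*conj(exp(I*pi/3))]
      = (1/6)[(3) + (-2) + (0) + (1) + (0) + (-2)] = 0/6 = 0
(Exp terms are combined using exp(i*s)*conj(exp(i*t)) = exp(i*(s-t)), and sums of them are collapsed using the identity that for every m > 1 the m distinct m-th roots of unity sum to 0, e.g. 1 + exp(2*I*pi/3) + exp(-2*I*pi/3) = 0.)
Dimension check: dim(rho) = sum (mult * dim) = 0*1 + 1*1 + 1*1 + 1*1 + 0*1 + 0*1 = 3 = chi_rho(e) = 3.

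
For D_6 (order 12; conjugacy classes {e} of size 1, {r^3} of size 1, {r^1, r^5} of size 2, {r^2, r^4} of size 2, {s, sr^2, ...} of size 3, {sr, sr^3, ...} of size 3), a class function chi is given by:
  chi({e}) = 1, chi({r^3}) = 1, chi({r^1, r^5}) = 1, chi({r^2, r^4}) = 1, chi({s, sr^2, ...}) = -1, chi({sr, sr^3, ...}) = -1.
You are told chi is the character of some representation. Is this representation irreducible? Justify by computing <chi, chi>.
Irreducible: <chi, chi> = 1.

Argument: <chi, chi> = (1/|G|) sum_C |C| * |chi(C)|^2 = (1/12)[1*|1|^2 + 1*|1|^2 + 2*|1|^2 + 2*|1|^2 + 3*|-1|^2 + 3*|-1|^2]
  = (1/12)[(1) + (1) + (2) + (2) + (3) + (3)] = 12/12 = 1.
A character is irreducible iff <chi, chi> = 1, so this representation is irreducible.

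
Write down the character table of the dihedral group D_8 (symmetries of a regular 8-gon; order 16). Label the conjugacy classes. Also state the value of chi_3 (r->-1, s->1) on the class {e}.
Conjugacy classes: {e} of size 1, {r^4} of size 1, {r^1, r^7} of size 2, {r^2, r^6} of size 2, {r^3, r^5} of size 2, {s, sr^2, ...} of size 4, {sr, sr^3, ...} of size 4.
Character table:
  irrep \ class              {e} (size 1)  {r^4} (size 1)  {r^1, r^7} (size 2)  {r^2, r^6} (size 2)  {r^3, r^5} (size 2)  {s, sr^2, ...} (size 4)  {sr, sr^3, ...} (size 4)
  chi_1 (triv)               1             1               1                    1                    1                    1                        1                       
  chi_2 (sign: r->1, s->-1)  1             1               1                    1                    1                    -1                       -1                      
  chi_3 (r->-1, s->1)        1             1               -1                   1                    -1                   1                        -1                      
  chi_4 (r->-1, s->-1)       1             1               -1                   1                    -1                   -1                       1                       
  chi_5 (2d, j=1)            2             -2              sqrt(2)              0                    -sqrt(2)             0                        0                       
  chi_6 (2d, j=2)            2             2               0                    -2                   0                    0                        0                       
  chi_7 (2d, j=3)            2             -2              -sqrt(2)             0                    sqrt(2)              0                        0                       

Spot check: chi_3 (r->-1, s->1) on {e} = 1.

Argument: D_8 has order 2*8 = 16 with 7 conjugacy classes, hence 7 irreducibles. Sum of squared dims 1 + 1 + 1 + 1 + 4 + 4 + 4 = 16 = |G|. Linear characters come from the abelianisation; the 2-dimensional irreps have character r^k -> 2*cos(2*pi*j*k/8), reflections -> 0.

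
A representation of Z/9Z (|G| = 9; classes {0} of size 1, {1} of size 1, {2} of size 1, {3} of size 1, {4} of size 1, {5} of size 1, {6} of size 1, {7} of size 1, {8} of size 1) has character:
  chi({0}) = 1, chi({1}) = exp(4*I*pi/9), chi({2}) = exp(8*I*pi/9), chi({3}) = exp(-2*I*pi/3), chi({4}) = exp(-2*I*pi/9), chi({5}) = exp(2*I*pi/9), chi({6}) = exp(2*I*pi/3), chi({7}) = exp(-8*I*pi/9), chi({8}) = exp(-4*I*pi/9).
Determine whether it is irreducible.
Irreducible: <chi, chi> = 1.

Proof sketch: <chi, chi> = (1/|G|) sum_C |C| * |chi(C)|^2 = (1/9)[1*|1|^2 + 1*|exp(4*I*pi/9)|^2 + 1*|exp(8*I*pi/9)|^2 + 1*|exp(-2*I*pi/3)|^2 + 1*|exp(-2*I*pi/9)|^2 + 1*|exp(2*I*pi/9)|^2 + 1*|exp(2*I*pi/3)|^2 + 1*|exp(-8*I*pi/9)|^2 + 1*|exp(-4*I*pi/9)|^2]
  = (1/9)[(1) + (1) + (1) + (1) + (1) + (1) + (1) + (1) + (1)] = 9/9 = 1.
(Exp terms are combined using exp(i*s)*conj(exp(i*t)) = exp(i*(s-t)), and sums of them are collapsed using the identity that for every m > 1 the m distinct m-th roots of unity sum to 0, e.g. 1 + exp(2*I*pi/3) + exp(-2*I*pi/3) = 0.)
A character is irreducible iff <chi, chi> = 1, so this representation is irreducible.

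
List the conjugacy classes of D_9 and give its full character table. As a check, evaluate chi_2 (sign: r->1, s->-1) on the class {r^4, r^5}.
Conjugacy classes: {e} of size 1, {r^1, r^8} of size 2, {r^2, r^7} of size 2, {r^3, r^6} of size 2, {r^4, r^5} of size 2, {s, sr, ..., sr^8} of size 9.
Character table:
  irrep \ class              {e} (size 1)  {r^1, r^8} (size 2)  {r^2, r^7} (size 2)  {r^3, r^6} (size 2)  {r^4, r^5} (size 2)  {s, sr, ..., sr^8} (size 9)
  chi_1 (triv)               1             1                    1                    1                    1                    1                          
  chi_2 (sign: r->1, s->-1)  1             1                    1                    1                    1                    -1                         
  chi_3 (2d, j=1)            2             2*cos(2*pi/9)        2*cos(4*pi/9)        -1                   -2*cos(pi/9)         0                          
  chi_4 (2d, j=2)            2             2*cos(4*pi/9)        -2*cos(pi/9)         -1                   2*cos(2*pi/9)        0                          
  chi_5 (2d, j=3)            2             -1                   -1                   2                    -1                   0                          
  chi_6 (2d, j=4)            2             -2*cos(pi/9)         2*cos(2*pi/9)        -1                   2*cos(4*pi/9)        0                          

Spot check: chi_2 (sign: r->1, s->-1) on {r^4, r^5} = 1.

Argument: D_9 has order 2*9 = 18 with 6 conjugacy classes, hence 6 irreducibles. Sum of squared dims 1 + 1 + 4 + 4 + 4 + 4 = 18 = |G|. Linear characters come from the abelianisation; the 2-dimensional irreps have character r^k -> 2*cos(2*pi*j*k/9), reflections -> 0.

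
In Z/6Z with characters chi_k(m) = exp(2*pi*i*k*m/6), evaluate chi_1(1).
chi_1(1) = zeta_6^1 = exp(I*pi/3)

Justification: chi_1(1) = zeta_6^(1*1) = zeta_6^1. Since zeta_6^6 = 1, this equals zeta_6^1 = exp(2*pi*i*1/6) = exp(I*pi/3).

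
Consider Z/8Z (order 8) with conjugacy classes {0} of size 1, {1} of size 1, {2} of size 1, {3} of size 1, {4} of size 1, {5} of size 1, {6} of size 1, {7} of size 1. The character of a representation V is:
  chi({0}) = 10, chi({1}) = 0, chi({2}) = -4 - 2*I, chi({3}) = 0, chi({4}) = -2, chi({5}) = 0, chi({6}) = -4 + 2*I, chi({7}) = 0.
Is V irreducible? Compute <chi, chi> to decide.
Not irreducible (reducible): <chi, chi> = 18 > 1.

<chi, chi> = (1/|G|) sum_C |C| * |chi(C)|^2 = (1/8)[1*|10|^2 + 1*|0|^2 + 1*|-4 - 2*I|^2 + 1*|0|^2 + 1*|-2|^2 + 1*|0|^2 + 1*|-4 + 2*I|^2 + 1*|0|^2]
  = (1/8)[(100) + (0) + (20) + (0) + (4) + (0) + (20) + (0)] = 144/8 = 18.
(Exp terms are combined using exp(i*s)*conj(exp(i*t)) = exp(i*(s-t)), and sums of them are collapsed using the identity that for every m > 1 the m distinct m-th roots of unity sum to 0, e.g. 1 + exp(2*I*pi/3) + exp(-2*I*pi/3) = 0.)
A character is irreducible iff <chi, chi> = 1, so this representation is reducible.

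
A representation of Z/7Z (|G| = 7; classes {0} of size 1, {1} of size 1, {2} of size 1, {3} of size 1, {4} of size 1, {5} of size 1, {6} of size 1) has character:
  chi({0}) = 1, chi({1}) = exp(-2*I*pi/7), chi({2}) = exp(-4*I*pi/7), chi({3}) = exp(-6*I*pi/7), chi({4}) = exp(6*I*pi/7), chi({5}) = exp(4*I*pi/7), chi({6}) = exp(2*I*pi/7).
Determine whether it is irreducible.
Irreducible: <chi, chi> = 1.

Details: <chi, chi> = (1/|G|) sum_C |C| * |chi(C)|^2 = (1/7)[1*|1|^2 + 1*|exp(-2*I*pi/7)|^2 + 1*|exp(-4*I*pi/7)|^2 + 1*|exp(-6*I*pi/7)|^2 + 1*|exp(6*I*pi/7)|^2 + 1*|exp(4*I*pi/7)|^2 + 1*|exp(2*I*pi/7)|^2]
  = (1/7)[(1) + (1) + (1) + (1) + (1) + (1) + (1)] = 7/7 = 1.
(Exp terms are combined using exp(i*s)*conj(exp(i*t)) = exp(i*(s-t)), and sums of them are collapsed using the identity that for every m > 1 the m distinct m-th roots of unity sum to 0, e.g. 1 + exp(2*I*pi/3) + exp(-2*I*pi/3) = 0.)
A character is irreducible iff <chi, chi> = 1, so this representation is irreducible.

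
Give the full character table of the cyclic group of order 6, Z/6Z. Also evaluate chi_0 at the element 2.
Character table of Z/6Z (irreps indexed chi_0,...,chi_5 with chi_k(m) = zeta_6^(k*m), zeta_6 = exp(2*pi*i/6)):
  irrep \ class  {0} (size 1)  {1} (size 1)    {2} (size 1)    {3} (size 1)  {4} (size 1)    {5} (size 1)  
  chi_0          1             1               1               1             1               1             
  chi_1          1             exp(I*pi/3)     exp(2*I*pi/3)   -1            exp(-2*I*pi/3)  exp(-I*pi/3)  
  chi_2          1             exp(2*I*pi/3)   exp(-2*I*pi/3)  1             exp(2*I*pi/3)   exp(-2*I*pi/3)
  chi_3          1             -1              1               -1            1               -1            
  chi_4          1             exp(-2*I*pi/3)  exp(2*I*pi/3)   1             exp(-2*I*pi/3)  exp(2*I*pi/3) 
  chi_5          1             exp(-I*pi/3)    exp(-2*I*pi/3)  -1            exp(2*I*pi/3)   exp(I*pi/3)   

Spot check: chi_0(2) = zeta_6^(0*2) = zeta_6^0 = 1.

Reasoning: Z/6Z is abelian, so all 6 irreducible complex representations are 1-dimensional. They are given by chi_k(m) = zeta_6^(k*m) for k = 0,...,5. Row orthogonality: sum_m chi_k(m) conj(chi_l(m)) = 6 * [k = l].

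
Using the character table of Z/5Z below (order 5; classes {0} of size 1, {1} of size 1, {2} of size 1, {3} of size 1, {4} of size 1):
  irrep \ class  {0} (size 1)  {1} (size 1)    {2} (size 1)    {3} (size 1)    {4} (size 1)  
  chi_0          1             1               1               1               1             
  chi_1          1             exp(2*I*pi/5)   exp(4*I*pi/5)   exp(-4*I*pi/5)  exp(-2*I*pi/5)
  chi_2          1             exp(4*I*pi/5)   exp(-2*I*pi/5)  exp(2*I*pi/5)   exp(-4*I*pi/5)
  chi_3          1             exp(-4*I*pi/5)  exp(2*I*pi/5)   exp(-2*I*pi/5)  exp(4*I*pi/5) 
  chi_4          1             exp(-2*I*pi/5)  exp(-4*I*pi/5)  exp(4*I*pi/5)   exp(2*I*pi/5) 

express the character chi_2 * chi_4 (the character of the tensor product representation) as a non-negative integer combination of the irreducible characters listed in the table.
chi_2 tensor chi_4 = chi_1 (all other irreducibles have multiplicity 0).

Working: The character of a tensor product is the pointwise product (chi_2 * chi_4)(C) = chi_2(C) * chi_4(C):
  {0}: (1)*(1), {1}: (exp(4*I*pi/5))*(exp(-2*I*pi/5)), {2}: (exp(-2*I*pi/5))*(exp(-4*I*pi/5)), {3}: (exp(2*I*pi/5))*(exp(4*I*pi/5)), {4}: (exp(-4*I*pi/5))*(exp(2*I*pi/5))
so (chi_2 * chi_4) takes values
  {0} -> 1, {1} -> exp(2*I*pi/5), {2} -> exp(4*I*pi/5), {3} -> exp(-4*I*pi/5), {4} -> exp(-2*I*pi/5).
Now take the inner product of this character with each irreducible chi from the table, <chi_2*chi_4, chi> = (1/5) sum_C |C| (chi_2*chi_4)(C) conj(chi(C)):
  <chi_2*chi_4, chi_0> = (1/5)[1*(1)*conj(1) + 1*(exp(2*I*pi/5))*conj(1) + 1*(exp(4*I*pi/5))*conj(1) + 1*(exp(-4*I*pi/5))*conj(1) + 1*(exp(-2*I*pi/5))*conj(1)]
      = (1/5)[(1) + (exp(2*I*pi/5)) + (exp(4*I*pi/5)) + (exp(-4*I*pi/5)) + (exp(-2*I*pi/5))] = 0/5 = 0
  <chi_2*chi_4, chi_1> = (1/5)[1*(1)*conj(1) + 1*(exp(2*I*pi/5))*conj(exp(2*I*pi/5)) + 1*(exp(4*I*pi/5))*conj(exp(4*I*pi/5)) + 1*(exp(-4*I*pi/5))*conj(exp(-4*I*pi/5)) + 1*(exp(-2*I*pi/5))*conj(exp(-2*I*pi/5))]
      = (1/5)[(1) + (1) + (1) + (1) + (1)] = 5/5 = 1
  <chi_2*chi_4, chi_2> = (1/5)[1*(1)*conj(1) + 1*(exp(2*I*pi/5))*conj(exp(4*I*pi/5)) + 1*(exp(4*I*pi/5))*conj(exp(-2*I*pi/5)) + 1*(exp(-4*I*pi/5))*conj(exp(2*I*pi/5)) + 1*(exp(-2*I*pi/5))*conj(exp(-4*I*pi/5))]
      = (1/5)[(1) + (exp(-2*I*pi/5)) + (exp(-4*I*pi/5)) + (exp(4*I*pi/5)) + (exp(2*I*pi/5))] = 0/5 = 0
  <chi_2*chi_4, chi_3> = (1/5)[1*(1)*conj(1) + 1*(exp(2*I*pi/5))*conj(exp(-4*I*pi/5)) + 1*(exp(4*I*pi/5))*conj(exp(2*I*pi/5)) + 1*(exp(-4*I*pi/5))*conj(exp(-2*I*pi/5)) + 1*(exp(-2*I*pi/5))*conj(exp(4*I*pi/5))]
      = (1/5)[(1) + (exp(-4*I*pi/5)) + (exp(2*I*pi/5)) + (exp(-2*I*pi/5)) + (exp(4*I*pi/5))] = 0/5 = 0
  <chi_2*chi_4, chi_4> = (1/5)[1*(1)*conj(1) + 1*(exp(2*I*pi/5))*conj(exp(-2*I*pi/5)) + 1*(exp(4*I*pi/5))*conj(exp(-4*I*pi/5)) + 1*(exp(-4*I*pi/5))*conj(exp(4*I*pi/5)) + 1*(exp(-2*I*pi/5))*conj(exp(2*I*pi/5))]
      = (1/5)[(1) + (exp(4*I*pi/5)) + (exp(-2*I*pi/5)) + (exp(2*I*pi/5)) + (exp(-4*I*pi/5))] = 0/5 = 0
(Exp terms are combined using exp(i*s)*conj(exp(i*t)) = exp(i*(s-t)), and sums of them are collapsed using the identity that for every m > 1 the m distinct m-th roots of unity sum to 0, e.g. 1 + exp(2*I*pi/3) + exp(-2*I*pi/3) = 0.)
Hence the multiplicities are chi_1: 1. Dimension check: dim(chi_2)*dim(chi_4) = 1*1 = 1 and sum (mult * dim) = 1*1 = 1.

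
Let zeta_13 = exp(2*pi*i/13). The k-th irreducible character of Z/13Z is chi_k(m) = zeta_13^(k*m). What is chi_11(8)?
chi_11(8) = zeta_13^88 = exp(-6*I*pi/13)

Derivation: chi_11(8) = zeta_13^(11*8) = zeta_13^88. Since zeta_13^13 = 1, this equals zeta_13^10 = exp(2*pi*i*10/13) = exp(-6*I*pi/13).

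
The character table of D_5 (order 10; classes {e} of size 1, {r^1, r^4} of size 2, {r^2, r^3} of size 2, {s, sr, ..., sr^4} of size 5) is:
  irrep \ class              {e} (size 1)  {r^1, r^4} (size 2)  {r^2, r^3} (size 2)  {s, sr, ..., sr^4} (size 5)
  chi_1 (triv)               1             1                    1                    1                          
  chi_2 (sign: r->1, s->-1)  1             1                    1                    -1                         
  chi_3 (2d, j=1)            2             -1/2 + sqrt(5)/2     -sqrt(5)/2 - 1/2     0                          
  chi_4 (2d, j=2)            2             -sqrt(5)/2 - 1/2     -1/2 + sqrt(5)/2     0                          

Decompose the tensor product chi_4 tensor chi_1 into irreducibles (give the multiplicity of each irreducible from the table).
chi_4 tensor chi_1 = chi_4 (all other irreducibles have multiplicity 0).

Working: The character of a tensor product is the pointwise product (chi_4 * chi_1)(C) = chi_4(C) * chi_1(C):
  {e}: (2)*(1), {r^1, r^4}: (-sqrt(5)/2 - 1/2)*(1), {r^2, r^3}: (-1/2 + sqrt(5)/2)*(1), {s, sr, ..., sr^4}: (0)*(1)
so (chi_4 * chi_1) takes values
  {e} -> 2, {r^1, r^4} -> -sqrt(5)/2 - 1/2, {r^2, r^3} -> -1/2 + sqrt(5)/2, {s, sr, ..., sr^4} -> 0.
Now take the inner product of this character with each irreducible chi from the table, <chi_4*chi_1, chi> = (1/10) sum_C |C| (chi_4*chi_1)(C) conj(chi(C)):
  <chi_4*chi_1, chi_1> = (1/10)[1*(2)*conj(1) + 2*(-sqrt(5)/2 - 1/2)*conj(1) + 2*(-1/2 + sqrt(5)/2)*conj(1) + 5*(0)*conj(1)]
      = (1/10)[(2) + (-sqrt(5) - 1) + (-1 + sqrt(5)) + (0)] = 0/10 = 0
  <chi_4*chi_1, chi_2> = (1/10)[1*(2)*conj(1) + 2*(-sqrt(5)/2 - 1/2)*conj(1) + 2*(-1/2 + sqrt(5)/2)*conj(1) + 5*(0)*conj(-1)]
      = (1/10)[(2) + (-sqrt(5) - 1) + (-1 + sqrt(5)) + (0)] = 0/10 = 0
  <chi_4*chi_1, chi_3> = (1/10)[1*(2)*conj(2) + 2*(-sqrt(5)/2 - 1/2)*conj(-1/2 + sqrt(5)/2) + 2*(-1/2 + sqrt(5)/2)*conj(-sqrt(5)/2 - 1/2) + 5*(0)*conj(0)]
      = (1/10)[(4) + (-2) + (-2) + (0)] = 0/10 = 0
  <chi_4*chi_1, chi_4> = (1/10)[1*(2)*conj(2) + 2*(-sqrt(5)/2 - 1/2)*conj(-sqrt(5)/2 - 1/2) + 2*(-1/2 + sqrt(5)/2)*conj(-1/2 + sqrt(5)/2) + 5*(0)*conj(0)]
      = (1/10)[(4) + (sqrt(5) + 3) + (3 - sqrt(5)) + (0)] = 10/10 = 1
Hence the multiplicities are chi_4: 1. Dimension check: dim(chi_4)*dim(chi_1) = 2*1 = 2 and sum (mult * dim) = 1*2 = 2.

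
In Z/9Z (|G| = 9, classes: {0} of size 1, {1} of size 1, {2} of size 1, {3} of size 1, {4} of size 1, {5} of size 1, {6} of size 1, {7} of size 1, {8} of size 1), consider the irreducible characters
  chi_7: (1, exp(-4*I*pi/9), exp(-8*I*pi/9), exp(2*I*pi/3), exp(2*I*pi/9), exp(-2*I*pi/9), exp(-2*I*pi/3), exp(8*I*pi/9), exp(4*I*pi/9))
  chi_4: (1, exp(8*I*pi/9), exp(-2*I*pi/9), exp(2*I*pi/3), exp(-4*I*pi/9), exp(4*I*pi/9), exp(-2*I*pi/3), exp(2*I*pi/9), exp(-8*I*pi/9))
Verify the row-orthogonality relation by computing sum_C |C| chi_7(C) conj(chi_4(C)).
Sum = 0; so <chi_7, chi_4> = 0 (distinct irreducibles are orthogonal).

Details: Compute term by term over conjugacy classes (|C| * chi_7(C) * conj(chi_4(C))):
  1*(1)*conj(1) + 1*(exp(-4*I*pi/9))*conj(exp(8*I*pi/9)) + 1*(exp(-8*I*pi/9))*conj(exp(-2*I*pi/9)) + 1*(exp(2*I*pi/3))*conj(exp(2*I*pi/3)) + 1*(exp(2*I*pi/9))*conj(exp(-4*I*pi/9)) + 1*(exp(-2*I*pi/9))*conj(exp(4*I*pi/9)) + 1*(exp(-2*I*pi/3))*conj(exp(-2*I*pi/3)) + 1*(exp(8*I*pi/9))*conj(exp(2*I*pi/9)) + 1*(exp(4*I*pi/9))*conj(exp(-8*I*pi/9))
  = (1) + (exp(2*I*pi/3)) + (exp(-2*I*pi/3)) + (1) + (exp(2*I*pi/3)) + (exp(-2*I*pi/3)) + (1) + (exp(2*I*pi/3)) + (exp(-2*I*pi/3))
  = 0.
(Exp terms are combined using exp(i*s)*conj(exp(i*t)) = exp(i*(s-t)), and sums of them are collapsed using the identity that for every m > 1 the m distinct m-th roots of unity sum to 0, e.g. 1 + exp(2*I*pi/3) + exp(-2*I*pi/3) = 0.)
Dividing by |G| = 9 gives 0/9 = 0, matching the row-orthogonality relation <chi_7, chi_4> = [chi_7 = chi_4].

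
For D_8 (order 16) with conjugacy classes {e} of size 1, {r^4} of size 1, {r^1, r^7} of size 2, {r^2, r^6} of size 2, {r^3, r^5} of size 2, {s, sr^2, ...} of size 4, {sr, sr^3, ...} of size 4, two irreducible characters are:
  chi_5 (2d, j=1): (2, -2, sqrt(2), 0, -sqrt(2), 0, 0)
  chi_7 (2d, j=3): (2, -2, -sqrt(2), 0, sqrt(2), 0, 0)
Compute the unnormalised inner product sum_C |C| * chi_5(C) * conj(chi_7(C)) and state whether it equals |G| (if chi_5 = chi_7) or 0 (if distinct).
Sum = 0; so <chi_5, chi_7> = 0 (distinct irreducibles are orthogonal).

Solution. Compute term by term over conjugacy classes (|C| * chi_5(C) * conj(chi_7(C))):
  1*(2)*conj(2) + 1*(-2)*conj(-2) + 2*(sqrt(2))*conj(-sqrt(2)) + 2*(0)*conj(0) + 2*(-sqrt(2))*conj(sqrt(2)) + 4*(0)*conj(0) + 4*(0)*conj(0)
  = (4) + (4) + (-4) + (0) + (-4) + (0) + (0)
  = 0.
Dividing by |G| = 16 gives 0/16 = 0, matching the row-orthogonality relation <chi_5, chi_7> = [chi_5 = chi_7].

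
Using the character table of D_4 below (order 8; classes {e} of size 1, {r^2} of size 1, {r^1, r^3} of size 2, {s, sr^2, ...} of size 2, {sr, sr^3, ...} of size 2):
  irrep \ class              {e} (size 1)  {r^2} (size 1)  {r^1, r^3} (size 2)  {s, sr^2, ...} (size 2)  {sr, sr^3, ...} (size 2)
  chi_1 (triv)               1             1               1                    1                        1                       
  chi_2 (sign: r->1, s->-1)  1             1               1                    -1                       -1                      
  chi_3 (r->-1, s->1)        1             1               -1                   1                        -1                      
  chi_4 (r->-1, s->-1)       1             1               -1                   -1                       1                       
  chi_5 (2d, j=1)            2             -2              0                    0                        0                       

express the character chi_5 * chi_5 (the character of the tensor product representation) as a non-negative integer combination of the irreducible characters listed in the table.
chi_5 tensor chi_5 = chi_1 + chi_2 + chi_3 + chi_4 (all other irreducibles have multiplicity 0).

Why: The character of a tensor product is the pointwise product (chi_5 * chi_5)(C) = chi_5(C) * chi_5(C):
  {e}: (2)*(2), {r^2}: (-2)*(-2), {r^1, r^3}: (0)*(0), {s, sr^2, ...}: (0)*(0), {sr, sr^3, ...}: (0)*(0)
so (chi_5 * chi_5) takes values
  {e} -> 4, {r^2} -> 4, {r^1, r^3} -> 0, {s, sr^2, ...} -> 0, {sr, sr^3, ...} -> 0.
Now take the inner product of this character with each irreducible chi from the table, <chi_5*chi_5, chi> = (1/8) sum_C |C| (chi_5*chi_5)(C) conj(chi(C)):
  <chi_5*chi_5, chi_1> = (1/8)[1*(4)*conj(1) + 1*(4)*conj(1) + 2*(0)*conj(1) + 2*(0)*conj(1) + 2*(0)*conj(1)]
      = (1/8)[(4) + (4) + (0) + (0) + (0)] = 8/8 = 1
  <chi_5*chi_5, chi_2> = (1/8)[1*(4)*conj(1) + 1*(4)*conj(1) + 2*(0)*conj(1) + 2*(0)*conj(-1) + 2*(0)*conj(-1)]
      = (1/8)[(4) + (4) + (0) + (0) + (0)] = 8/8 = 1
  <chi_5*chi_5, chi_3> = (1/8)[1*(4)*conj(1) + 1*(4)*conj(1) + 2*(0)*conj(-1) + 2*(0)*conj(1) + 2*(0)*conj(-1)]
      = (1/8)[(4) + (4) + (0) + (0) + (0)] = 8/8 = 1
  <chi_5*chi_5, chi_4> = (1/8)[1*(4)*conj(1) + 1*(4)*conj(1) + 2*(0)*conj(-1) + 2*(0)*conj(-1) + 2*(0)*conj(1)]
      = (1/8)[(4) + (4) + (0) + (0) + (0)] = 8/8 = 1
  <chi_5*chi_5, chi_5> = (1/8)[1*(4)*conj(2) + 1*(4)*conj(-2) + 2*(0)*conj(0) + 2*(0)*conj(0) + 2*(0)*conj(0)]
      = (1/8)[(8) + (-8) + (0) + (0) + (0)] = 0/8 = 0
Hence the multiplicities are chi_1: 1, chi_2: 1, chi_3: 1, chi_4: 1. Dimension check: dim(chi_5)*dim(chi_5) = 2*2 = 4 and sum (mult * dim) = 1*1 + 1*1 + 1*1 + 1*1 = 4.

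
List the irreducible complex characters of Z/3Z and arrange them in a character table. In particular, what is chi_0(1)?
Character table of Z/3Z (irreps indexed chi_0,...,chi_2 with chi_k(m) = zeta_3^(k*m), zeta_3 = exp(2*pi*i/3)):
  irrep \ class  {0} (size 1)  {1} (size 1)    {2} (size 1)  
  chi_0          1             1               1             
  chi_1          1             exp(2*I*pi/3)   exp(-2*I*pi/3)
  chi_2          1             exp(-2*I*pi/3)  exp(2*I*pi/3) 

Spot check: chi_0(1) = zeta_3^(0*1) = zeta_3^0 = 1.

Solution. Z/3Z is abelian, so all 3 irreducible complex representations are 1-dimensional. They are given by chi_k(m) = zeta_3^(k*m) for k = 0,...,2. Row orthogonality: sum_m chi_k(m) conj(chi_l(m)) = 3 * [k = l].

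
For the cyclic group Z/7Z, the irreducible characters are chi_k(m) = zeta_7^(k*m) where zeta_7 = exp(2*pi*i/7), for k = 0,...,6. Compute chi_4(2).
chi_4(2) = zeta_7^8 = exp(2*I*pi/7)

Working: chi_4(2) = zeta_7^(4*2) = zeta_7^8. Since zeta_7^7 = 1, this equals zeta_7^1 = exp(2*pi*i*1/7) = exp(2*I*pi/7).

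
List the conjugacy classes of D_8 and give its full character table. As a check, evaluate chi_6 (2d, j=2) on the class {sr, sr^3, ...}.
Conjugacy classes: {e} of size 1, {r^4} of size 1, {r^1, r^7} of size 2, {r^2, r^6} of size 2, {r^3, r^5} of size 2, {s, sr^2, ...} of size 4, {sr, sr^3, ...} of size 4.
Character table:
  irrep \ class              {e} (size 1)  {r^4} (size 1)  {r^1, r^7} (size 2)  {r^2, r^6} (size 2)  {r^3, r^5} (size 2)  {s, sr^2, ...} (size 4)  {sr, sr^3, ...} (size 4)
  chi_1 (triv)               1             1               1                    1                    1                    1                        1                       
  chi_2 (sign: r->1, s->-1)  1             1               1                    1                    1                    -1                       -1                      
  chi_3 (r->-1, s->1)        1             1               -1                   1                    -1                   1                        -1                      
  chi_4 (r->-1, s->-1)       1             1               -1                   1                    -1                   -1                       1                       
  chi_5 (2d, j=1)            2             -2              sqrt(2)              0                    -sqrt(2)             0                        0                       
  chi_6 (2d, j=2)            2             2               0                    -2                   0                    0                        0                       
  chi_7 (2d, j=3)            2             -2              -sqrt(2)             0                    sqrt(2)              0                        0                       

Spot check: chi_6 (2d, j=2) on {sr, sr^3, ...} = 0.

Explanation: D_8 has order 2*8 = 16 with 7 conjugacy classes, hence 7 irreducibles. Sum of squared dims 1 + 1 + 1 + 1 + 4 + 4 + 4 = 16 = |G|. Linear characters come from the abelianisation; the 2-dimensional irreps have character r^k -> 2*cos(2*pi*j*k/8), reflections -> 0.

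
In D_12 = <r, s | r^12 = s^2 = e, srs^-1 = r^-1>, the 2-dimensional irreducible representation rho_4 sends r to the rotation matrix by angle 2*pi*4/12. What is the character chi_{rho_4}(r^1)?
chi_{rho_4}(r^1) = 2*cos(2*pi*4*1/12) = -1

Why: rho_4(r^1) is rotation by angle 2*pi*4*1/12, whose trace is 2*cos(2*pi*4*1/12) = -1.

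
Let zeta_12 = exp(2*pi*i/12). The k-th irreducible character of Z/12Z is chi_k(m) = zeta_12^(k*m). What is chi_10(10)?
chi_10(10) = zeta_12^100 = exp(2*I*pi/3)

Solution. chi_10(10) = zeta_12^(10*10) = zeta_12^100. Since zeta_12^12 = 1, this equals zeta_12^4 = exp(2*pi*i*4/12) = exp(2*I*pi/3).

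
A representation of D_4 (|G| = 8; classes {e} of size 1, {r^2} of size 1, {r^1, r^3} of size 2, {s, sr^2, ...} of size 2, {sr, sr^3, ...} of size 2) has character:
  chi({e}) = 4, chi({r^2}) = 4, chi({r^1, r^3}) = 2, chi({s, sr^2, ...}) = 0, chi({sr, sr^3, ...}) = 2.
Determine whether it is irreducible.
Not irreducible (reducible): <chi, chi> = 6 > 1.

Proof sketch: <chi, chi> = (1/|G|) sum_C |C| * |chi(C)|^2 = (1/8)[1*|4|^2 + 1*|4|^2 + 2*|2|^2 + 2*|0|^2 + 2*|2|^2]
  = (1/8)[(16) + (16) + (8) + (0) + (8)] = 48/8 = 6.
A character is irreducible iff <chi, chi> = 1, so this representation is reducible.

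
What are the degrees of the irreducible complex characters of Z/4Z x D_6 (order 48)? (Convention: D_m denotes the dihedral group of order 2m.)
Dimensions: 1, 1, 1, 1, 1, 1, 1, 1, 1, 1, 1, 1, 1, 1, 1, 1, 2, 2, 2, 2, 2, 2, 2, 2

Argument: There are 24 irreducibles (= number of conjugacy classes). Their dimensions d_i satisfy sum d_i^2 = |G| = 48: 1 + 1 + 1 + 1 + 1 + 1 + 1 + 1 + 1 + 1 + 1 + 1 + 1 + 1 + 1 + 1 + 4 + 4 + 4 + 4 + 4 + 4 + 4 + 4 = 48. (For the product with Z/4Z: each of the 4 1-dim characters of Z/4Z tensors with each irrep of D_6, giving 4 copies of each D_6-dimension.)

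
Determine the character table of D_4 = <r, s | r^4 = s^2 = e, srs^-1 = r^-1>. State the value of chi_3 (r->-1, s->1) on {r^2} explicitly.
Conjugacy classes: {e} of size 1, {r^2} of size 1, {r^1, r^3} of size 2, {s, sr^2, ...} of size 2, {sr, sr^3, ...} of size 2.
Character table:
  irrep \ class              {e} (size 1)  {r^2} (size 1)  {r^1, r^3} (size 2)  {s, sr^2, ...} (size 2)  {sr, sr^3, ...} (size 2)
  chi_1 (triv)               1             1               1                    1                        1                       
  chi_2 (sign: r->1, s->-1)  1             1               1                    -1                       -1                      
  chi_3 (r->-1, s->1)        1             1               -1                   1                        -1                      
  chi_4 (r->-1, s->-1)       1             1               -1                   -1                       1                       
  chi_5 (2d, j=1)            2             -2              0                    0                        0                       

Spot check: chi_3 (r->-1, s->1) on {r^2} = 1.

Derivation: D_4 has order 2*4 = 8 with 5 conjugacy classes, hence 5 irreducibles. Sum of squared dims 1 + 1 + 1 + 1 + 4 = 8 = |G|. Linear characters come from the abelianisation; the 2-dimensional irreps have character r^k -> 2*cos(2*pi*j*k/4), reflections -> 0.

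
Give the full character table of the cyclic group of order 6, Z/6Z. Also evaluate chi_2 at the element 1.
Character table of Z/6Z (irreps indexed chi_0,...,chi_5 with chi_k(m) = zeta_6^(k*m), zeta_6 = exp(2*pi*i/6)):
  irrep \ class  {0} (size 1)  {1} (size 1)    {2} (size 1)    {3} (size 1)  {4} (size 1)    {5} (size 1)  
  chi_0          1             1               1               1             1               1             
  chi_1          1             exp(I*pi/3)     exp(2*I*pi/3)   -1            exp(-2*I*pi/3)  exp(-I*pi/3)  
  chi_2          1             exp(2*I*pi/3)   exp(-2*I*pi/3)  1             exp(2*I*pi/3)   exp(-2*I*pi/3)
  chi_3          1             -1              1               -1            1               -1            
  chi_4          1             exp(-2*I*pi/3)  exp(2*I*pi/3)   1             exp(-2*I*pi/3)  exp(2*I*pi/3) 
  chi_5          1             exp(-I*pi/3)    exp(-2*I*pi/3)  -1            exp(2*I*pi/3)   exp(I*pi/3)   

Spot check: chi_2(1) = zeta_6^(2*1) = zeta_6^2 = exp(2*I*pi/3).

Justification: Z/6Z is abelian, so all 6 irreducible complex representations are 1-dimensional. They are given by chi_k(m) = zeta_6^(k*m) for k = 0,...,5. Row orthogonality: sum_m chi_k(m) conj(chi_l(m)) = 6 * [k = l].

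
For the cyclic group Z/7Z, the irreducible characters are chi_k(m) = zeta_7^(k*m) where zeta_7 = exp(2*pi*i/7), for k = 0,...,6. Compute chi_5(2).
chi_5(2) = zeta_7^10 = exp(6*I*pi/7)

Explanation: chi_5(2) = zeta_7^(5*2) = zeta_7^10. Since zeta_7^7 = 1, this equals zeta_7^3 = exp(2*pi*i*3/7) = exp(6*I*pi/7).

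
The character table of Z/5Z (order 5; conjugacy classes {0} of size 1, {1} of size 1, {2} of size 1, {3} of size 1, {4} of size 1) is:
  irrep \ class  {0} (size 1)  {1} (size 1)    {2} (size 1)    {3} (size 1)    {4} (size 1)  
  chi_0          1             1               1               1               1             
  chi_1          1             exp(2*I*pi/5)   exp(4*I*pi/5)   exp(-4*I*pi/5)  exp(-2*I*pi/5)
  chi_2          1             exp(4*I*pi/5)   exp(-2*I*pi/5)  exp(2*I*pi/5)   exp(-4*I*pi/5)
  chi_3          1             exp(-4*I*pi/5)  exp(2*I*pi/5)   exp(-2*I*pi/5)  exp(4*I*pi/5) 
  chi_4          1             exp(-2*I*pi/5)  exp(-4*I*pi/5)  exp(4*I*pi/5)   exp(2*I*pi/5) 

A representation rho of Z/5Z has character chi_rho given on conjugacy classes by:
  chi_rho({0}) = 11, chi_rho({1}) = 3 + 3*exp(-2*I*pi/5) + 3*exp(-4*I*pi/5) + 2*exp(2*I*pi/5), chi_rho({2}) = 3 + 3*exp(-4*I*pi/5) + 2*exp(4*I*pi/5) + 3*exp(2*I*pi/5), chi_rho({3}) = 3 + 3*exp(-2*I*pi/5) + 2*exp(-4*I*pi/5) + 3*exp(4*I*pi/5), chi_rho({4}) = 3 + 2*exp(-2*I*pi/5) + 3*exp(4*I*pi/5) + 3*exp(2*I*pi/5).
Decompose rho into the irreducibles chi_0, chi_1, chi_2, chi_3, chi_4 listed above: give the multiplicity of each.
Multiplicities: chi_0: 3, chi_1: 2, chi_2: 0, chi_3: 3, chi_4: 3.

Explanation: Use <chi_rho, chi> = (1/|G|) sum_C |C| * chi_rho(C) * conj(chi(C)) with |G| = 5 for each irreducible chi in the table:
  <chi_rho, chi_0> = (1/5)[1*(11)*conj(1) + 1*(3 + 3*exp(-2*I*pi/5) + 3*exp(-4*I*pi/5) + 2*exp(2*I*pi/5))*conj(1) + 1*(3 + 3*exp(-4*I*pi/5) + 2*exp(4*I*pi/5) + 3*exp(2*I*pi/5))*conj(1) + 1*(3 + 3*exp(-2*I*pi/5) + 2*exp(-4*I*pi/5) + 3*exp(4*I*pi/5))*conj(1) + 1*(3 + 2*exp(-2*I*pi/5) + 3*exp(4*I*pi/5) + 3*exp(2*I*pi/5))*conj(1)]
      = (1/5)[(11) + (3 + 3*exp(-2*I*pi/5) + 3*exp(-4*I*pi/5) + 2*exp(2*I*pi/5)) + (3 + 3*exp(-4*I*pi/5) + 2*exp(4*I*pi/5) + 3*exp(2*I*pi/5)) + (3 + 3*exp(-2*I*pi/5) + 2*exp(-4*I*pi/5) + 3*exp(4*I*pi/5)) + (3 + 2*exp(-2*I*pi/5) + 3*exp(4*I*pi/5) + 3*exp(2*I*pi/5))] = 15/5 = 3
  <chi_rho, chi_1> = (1/5)[1*(11)*conj(1) + 1*(3 + 3*exp(-2*I*pi/5) + 3*exp(-4*I*pi/5) + 2*exp(2*I*pi/5))*conj(exp(2*I*pi/5)) + 1*(3 + 3*exp(-4*I*pi/5) + 2*exp(4*I*pi/5) + 3*exp(2*I*pi/5))*conj(exp(4*I*pi/5)) + 1*(3 + 3*exp(-2*I*pi/5) + 2*exp(-4*I*pi/5) + 3*exp(4*I*pi/5))*conj(exp(-4*I*pi/5)) + 1*(3 + 2*exp(-2*I*pi/5) + 3*exp(4*I*pi/5) + 3*exp(2*I*pi/5))*conj(exp(-2*I*pi/5))]
      = (1/5)[(11) + (2 + 3*exp(-2*I*pi/5) + 3*exp(-4*I*pi/5) + 3*exp(4*I*pi/5)) + (2 + 3*exp(-2*I*pi/5) + 3*exp(-4*I*pi/5) + 3*exp(2*I*pi/5)) + (2 + 3*exp(-2*I*pi/5) + 3*exp(4*I*pi/5) + 3*exp(2*I*pi/5)) + (2 + 3*exp(-4*I*pi/5) + 3*exp(4*I*pi/5) + 3*exp(2*I*pi/5))] = 10/5 = 2
  <chi_rho, chi_2> = (1/5)[1*(11)*conj(1) + 1*(3 + 3*exp(-2*I*pi/5) + 3*exp(-4*I*pi/5) + 2*exp(2*I*pi/5))*conj(exp(4*I*pi/5)) + 1*(3 + 3*exp(-4*I*pi/5) + 2*exp(4*I*pi/5) + 3*exp(2*I*pi/5))*conj(exp(-2*I*pi/5)) + 1*(3 + 3*exp(-2*I*pi/5) + 2*exp(-4*I*pi/5) + 3*exp(4*I*pi/5))*conj(exp(2*I*pi/5)) + 1*(3 + 2*exp(-2*I*pi/5) + 3*exp(4*I*pi/5) + 3*exp(2*I*pi/5))*conj(exp(-4*I*pi/5))]
      = (1/5)[(11) + (2*exp(-2*I*pi/5) + 3*exp(-4*I*pi/5) + 3*exp(4*I*pi/5) + 3*exp(2*I*pi/5)) + (3*exp(-2*I*pi/5) + 2*exp(-4*I*pi/5) + 3*exp(4*I*pi/5) + 3*exp(2*I*pi/5)) + (3*exp(-2*I*pi/5) + 3*exp(-4*I*pi/5) + 2*exp(4*I*pi/5) + 3*exp(2*I*pi/5)) + (3*exp(-2*I*pi/5) + 3*exp(-4*I*pi/5) + 3*exp(4*I*pi/5) + 2*exp(2*I*pi/5))] = 0/5 = 0
  <chi_rho, chi_3> = (1/5)[1*(11)*conj(1) + 1*(3 + 3*exp(-2*I*pi/5) + 3*exp(-4*I*pi/5) + 2*exp(2*I*pi/5))*conj(exp(-4*I*pi/5)) + 1*(3 + 3*exp(-4*I*pi/5) + 2*exp(4*I*pi/5) + 3*exp(2*I*pi/5))*conj(exp(2*I*pi/5)) + 1*(3 + 3*exp(-2*I*pi/5) + 2*exp(-4*I*pi/5) + 3*exp(4*I*pi/5))*conj(exp(-2*I*pi/5)) + 1*(3 + 2*exp(-2*I*pi/5) + 3*exp(4*I*pi/5) + 3*exp(2*I*pi/5))*conj(exp(4*I*pi/5))]
      = (1/5)[(11) + (3 + 2*exp(-4*I*pi/5) + 3*exp(4*I*pi/5) + 3*exp(2*I*pi/5)) + (3 + 3*exp(-2*I*pi/5) + 3*exp(4*I*pi/5) + 2*exp(2*I*pi/5)) + (3 + 2*exp(-2*I*pi/5) + 3*exp(-4*I*pi/5) + 3*exp(2*I*pi/5)) + (3 + 3*exp(-2*I*pi/5) + 3*exp(-4*I*pi/5) + 2*exp(4*I*pi/5))] = 15/5 = 3
  <chi_rho, chi_4> = (1/5)[1*(11)*conj(1) + 1*(3 + 3*exp(-2*I*pi/5) + 3*exp(-4*I*pi/5) + 2*exp(2*I*pi/5))*conj(exp(-2*I*pi/5)) + 1*(3 + 3*exp(-4*I*pi/5) + 2*exp(4*I*pi/5) + 3*exp(2*I*pi/5))*conj(exp(-4*I*pi/5)) + 1*(3 + 3*exp(-2*I*pi/5) + 2*exp(-4*I*pi/5) + 3*exp(4*I*pi/5))*conj(exp(4*I*pi/5)) + 1*(3 + 2*exp(-2*I*pi/5) + 3*exp(4*I*pi/5) + 3*exp(2*I*pi/5))*conj(exp(2*I*pi/5))]
      = (1/5)[(11) + (3 + 3*exp(-2*I*pi/5) + 2*exp(4*I*pi/5) + 3*exp(2*I*pi/5)) + (3 + 2*exp(-2*I*pi/5) + 3*exp(-4*I*pi/5) + 3*exp(4*I*pi/5)) + (3 + 3*exp(-4*I*pi/5) + 3*exp(4*I*pi/5) + 2*exp(2*I*pi/5)) + (3 + 3*exp(-2*I*pi/5) + 2*exp(-4*I*pi/5) + 3*exp(2*I*pi/5))] = 15/5 = 3
(Exp terms are combined using exp(i*s)*conj(exp(i*t)) = exp(i*(s-t)), and sums of them are collapsed using the identity that for every m > 1 the m distinct m-th roots of unity sum to 0, e.g. 1 + exp(2*I*pi/3) + exp(-2*I*pi/3) = 0.)
Dimension check: dim(rho) = sum (mult * dim) = 3*1 + 2*1 + 0*1 + 3*1 + 3*1 = 11 = chi_rho(e) = 11.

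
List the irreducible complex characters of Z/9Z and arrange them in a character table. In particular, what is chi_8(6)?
Character table of Z/9Z (irreps indexed chi_0,...,chi_8 with chi_k(m) = zeta_9^(k*m), zeta_9 = exp(2*pi*i/9)):
  irrep \ class  {0} (size 1)  {1} (size 1)    {2} (size 1)    {3} (size 1)    {4} (size 1)    {5} (size 1)    {6} (size 1)    {7} (size 1)    {8} (size 1)  
  chi_0          1             1               1               1               1               1               1               1               1             
  chi_1          1             exp(2*I*pi/9)   exp(4*I*pi/9)   exp(2*I*pi/3)   exp(8*I*pi/9)   exp(-8*I*pi/9)  exp(-2*I*pi/3)  exp(-4*I*pi/9)  exp(-2*I*pi/9)
  chi_2          1             exp(4*I*pi/9)   exp(8*I*pi/9)   exp(-2*I*pi/3)  exp(-2*I*pi/9)  exp(2*I*pi/9)   exp(2*I*pi/3)   exp(-8*I*pi/9)  exp(-4*I*pi/9)
  chi_3          1             exp(2*I*pi/3)   exp(-2*I*pi/3)  1               exp(2*I*pi/3)   exp(-2*I*pi/3)  1               exp(2*I*pi/3)   exp(-2*I*pi/3)
  chi_4          1             exp(8*I*pi/9)   exp(-2*I*pi/9)  exp(2*I*pi/3)   exp(-4*I*pi/9)  exp(4*I*pi/9)   exp(-2*I*pi/3)  exp(2*I*pi/9)   exp(-8*I*pi/9)
  chi_5          1             exp(-8*I*pi/9)  exp(2*I*pi/9)   exp(-2*I*pi/3)  exp(4*I*pi/9)   exp(-4*I*pi/9)  exp(2*I*pi/3)   exp(-2*I*pi/9)  exp(8*I*pi/9) 
  chi_6          1             exp(-2*I*pi/3)  exp(2*I*pi/3)   1               exp(-2*I*pi/3)  exp(2*I*pi/3)   1               exp(-2*I*pi/3)  exp(2*I*pi/3) 
  chi_7          1             exp(-4*I*pi/9)  exp(-8*I*pi/9)  exp(2*I*pi/3)   exp(2*I*pi/9)   exp(-2*I*pi/9)  exp(-2*I*pi/3)  exp(8*I*pi/9)   exp(4*I*pi/9) 
  chi_8          1             exp(-2*I*pi/9)  exp(-4*I*pi/9)  exp(-2*I*pi/3)  exp(-8*I*pi/9)  exp(8*I*pi/9)   exp(2*I*pi/3)   exp(4*I*pi/9)   exp(2*I*pi/9) 

Spot check: chi_8(6) = zeta_9^(8*6) = zeta_9^48 = exp(2*I*pi/3).

Reasoning: Z/9Z is abelian, so all 9 irreducible complex representations are 1-dimensional. They are given by chi_k(m) = zeta_9^(k*m) for k = 0,...,8. Row orthogonality: sum_m chi_k(m) conj(chi_l(m)) = 9 * [k = l].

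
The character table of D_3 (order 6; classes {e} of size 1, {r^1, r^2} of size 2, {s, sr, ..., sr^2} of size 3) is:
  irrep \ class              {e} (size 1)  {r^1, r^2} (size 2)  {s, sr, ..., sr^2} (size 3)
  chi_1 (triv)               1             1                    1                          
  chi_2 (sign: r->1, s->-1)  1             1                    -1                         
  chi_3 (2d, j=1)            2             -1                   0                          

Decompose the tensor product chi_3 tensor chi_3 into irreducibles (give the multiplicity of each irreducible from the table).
chi_3 tensor chi_3 = chi_1 + chi_2 + chi_3 (all other irreducibles have multiplicity 0).

Derivation: The character of a tensor product is the pointwise product (chi_3 * chi_3)(C) = chi_3(C) * chi_3(C):
  {e}: (2)*(2), {r^1, r^2}: (-1)*(-1), {s, sr, ..., sr^2}: (0)*(0)
so (chi_3 * chi_3) takes values
  {e} -> 4, {r^1, r^2} -> 1, {s, sr, ..., sr^2} -> 0.
Now take the inner product of this character with each irreducible chi from the table, <chi_3*chi_3, chi> = (1/6) sum_C |C| (chi_3*chi_3)(C) conj(chi(C)):
  <chi_3*chi_3, chi_1> = (1/6)[1*(4)*conj(1) + 2*(1)*conj(1) + 3*(0)*conj(1)]
      = (1/6)[(4) + (2) + (0)] = 6/6 = 1
  <chi_3*chi_3, chi_2> = (1/6)[1*(4)*conj(1) + 2*(1)*conj(1) + 3*(0)*conj(-1)]
      = (1/6)[(4) + (2) + (0)] = 6/6 = 1
  <chi_3*chi_3, chi_3> = (1/6)[1*(4)*conj(2) + 2*(1)*conj(-1) + 3*(0)*conj(0)]
      = (1/6)[(8) + (-2) + (0)] = 6/6 = 1
Hence the multiplicities are chi_1: 1, chi_2: 1, chi_3: 1. Dimension check: dim(chi_3)*dim(chi_3) = 2*2 = 4 and sum (mult * dim) = 1*1 + 1*1 + 1*2 = 4.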